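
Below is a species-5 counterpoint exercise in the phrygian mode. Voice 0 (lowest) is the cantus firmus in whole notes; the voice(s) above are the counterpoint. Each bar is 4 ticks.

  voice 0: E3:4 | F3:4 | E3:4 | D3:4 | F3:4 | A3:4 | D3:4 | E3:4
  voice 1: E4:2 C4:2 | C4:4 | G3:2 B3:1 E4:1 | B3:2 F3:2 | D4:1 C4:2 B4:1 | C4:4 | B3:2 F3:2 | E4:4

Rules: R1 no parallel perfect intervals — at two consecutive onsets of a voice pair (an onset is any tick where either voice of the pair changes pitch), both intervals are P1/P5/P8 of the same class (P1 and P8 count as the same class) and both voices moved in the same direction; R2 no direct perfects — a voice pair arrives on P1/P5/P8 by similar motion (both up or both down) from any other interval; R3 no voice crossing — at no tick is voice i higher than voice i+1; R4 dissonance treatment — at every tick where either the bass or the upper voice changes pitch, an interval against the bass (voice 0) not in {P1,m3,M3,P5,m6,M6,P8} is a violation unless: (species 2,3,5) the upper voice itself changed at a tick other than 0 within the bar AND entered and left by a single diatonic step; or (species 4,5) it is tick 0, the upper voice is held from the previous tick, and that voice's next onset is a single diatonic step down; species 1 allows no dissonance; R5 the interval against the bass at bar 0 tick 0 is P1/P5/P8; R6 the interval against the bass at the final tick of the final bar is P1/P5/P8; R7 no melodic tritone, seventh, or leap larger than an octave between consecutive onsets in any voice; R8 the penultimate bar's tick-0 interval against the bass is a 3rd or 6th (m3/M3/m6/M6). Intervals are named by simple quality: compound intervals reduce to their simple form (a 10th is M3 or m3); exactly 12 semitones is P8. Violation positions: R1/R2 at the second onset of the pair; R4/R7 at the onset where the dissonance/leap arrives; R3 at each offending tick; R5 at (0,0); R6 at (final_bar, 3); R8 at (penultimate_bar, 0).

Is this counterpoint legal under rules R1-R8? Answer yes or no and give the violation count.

bar 0: v0=E3 v1=E4 (P8)
bar 1: v0=F3 v1=C4 (P5)
bar 2: v0=E3 v1=G3 (m3)
bar 3: v0=D3 v1=B3 (M6)
bar 4: v0=F3 v1=D4 (M6)
bar 5: v0=A3 v1=C4 (m3)
bar 6: v0=D3 v1=B3 (M6)
bar 7: v0=E3 v1=E4 (P8)
  R7 @ bar3.2: B3->F3 leap 6st
  R4 @ bar4.3: F3/B4 TT untreated
  R7 @ bar4.3: C4->B4 leap 11st
  R7 @ bar5.0: B4->C4 leap 11st
  R7 @ bar6.2: B3->F3 leap 6st
  R2 @ bar7.0: D3/F3 m3 -> E3/E4 P8 similar
  R7 @ bar7.0: F3->E4 leap 11st

No (7 violations)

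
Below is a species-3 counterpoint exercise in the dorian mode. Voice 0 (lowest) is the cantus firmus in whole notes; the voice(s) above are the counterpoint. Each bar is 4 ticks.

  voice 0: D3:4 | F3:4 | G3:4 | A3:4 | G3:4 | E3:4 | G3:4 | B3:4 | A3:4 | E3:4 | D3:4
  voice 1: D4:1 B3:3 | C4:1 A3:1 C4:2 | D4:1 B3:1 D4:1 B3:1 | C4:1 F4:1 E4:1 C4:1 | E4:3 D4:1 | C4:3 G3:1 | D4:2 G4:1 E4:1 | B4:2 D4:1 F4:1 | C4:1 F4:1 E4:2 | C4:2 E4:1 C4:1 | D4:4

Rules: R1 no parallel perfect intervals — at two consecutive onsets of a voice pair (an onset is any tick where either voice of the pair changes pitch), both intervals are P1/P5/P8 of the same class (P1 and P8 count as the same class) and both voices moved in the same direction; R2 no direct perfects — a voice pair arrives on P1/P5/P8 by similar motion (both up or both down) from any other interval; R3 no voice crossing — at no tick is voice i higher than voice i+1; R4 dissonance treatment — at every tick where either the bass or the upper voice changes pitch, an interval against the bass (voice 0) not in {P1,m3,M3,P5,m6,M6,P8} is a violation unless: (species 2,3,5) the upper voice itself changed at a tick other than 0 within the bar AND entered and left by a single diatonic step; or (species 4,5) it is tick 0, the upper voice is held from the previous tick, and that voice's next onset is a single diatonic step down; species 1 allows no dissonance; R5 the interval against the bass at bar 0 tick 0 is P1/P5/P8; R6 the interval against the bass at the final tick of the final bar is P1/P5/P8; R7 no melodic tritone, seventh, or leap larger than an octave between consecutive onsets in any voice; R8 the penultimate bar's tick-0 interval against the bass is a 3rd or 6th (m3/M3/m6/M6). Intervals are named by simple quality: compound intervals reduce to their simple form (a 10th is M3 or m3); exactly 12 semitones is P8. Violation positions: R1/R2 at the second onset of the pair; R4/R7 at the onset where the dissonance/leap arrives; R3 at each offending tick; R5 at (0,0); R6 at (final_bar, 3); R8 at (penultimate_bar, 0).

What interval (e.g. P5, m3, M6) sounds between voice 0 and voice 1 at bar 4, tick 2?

voice 0=G3 voice 1=E4 -> M6

M6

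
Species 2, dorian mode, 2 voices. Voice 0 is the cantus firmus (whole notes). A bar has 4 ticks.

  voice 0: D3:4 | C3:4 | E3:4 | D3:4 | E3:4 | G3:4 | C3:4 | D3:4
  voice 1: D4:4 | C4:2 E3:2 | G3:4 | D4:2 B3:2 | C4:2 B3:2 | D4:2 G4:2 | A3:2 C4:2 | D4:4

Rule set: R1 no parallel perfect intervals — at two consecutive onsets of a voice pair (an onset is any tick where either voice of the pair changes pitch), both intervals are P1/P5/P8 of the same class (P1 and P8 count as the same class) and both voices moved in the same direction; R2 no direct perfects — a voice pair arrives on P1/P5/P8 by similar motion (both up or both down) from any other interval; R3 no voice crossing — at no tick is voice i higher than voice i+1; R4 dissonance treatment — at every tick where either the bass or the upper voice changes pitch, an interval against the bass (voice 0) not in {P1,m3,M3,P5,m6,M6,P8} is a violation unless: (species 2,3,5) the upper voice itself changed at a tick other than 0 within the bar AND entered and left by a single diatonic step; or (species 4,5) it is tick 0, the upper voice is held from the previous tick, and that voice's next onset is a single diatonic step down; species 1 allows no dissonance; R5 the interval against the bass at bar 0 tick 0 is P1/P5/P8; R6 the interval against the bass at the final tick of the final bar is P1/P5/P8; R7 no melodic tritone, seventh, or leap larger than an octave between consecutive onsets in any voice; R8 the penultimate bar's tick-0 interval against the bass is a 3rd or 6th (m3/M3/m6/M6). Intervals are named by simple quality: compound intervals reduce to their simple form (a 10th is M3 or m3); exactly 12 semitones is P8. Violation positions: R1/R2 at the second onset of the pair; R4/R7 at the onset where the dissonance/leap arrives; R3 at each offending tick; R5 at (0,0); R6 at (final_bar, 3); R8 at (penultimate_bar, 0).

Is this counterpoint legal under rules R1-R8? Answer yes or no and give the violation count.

bar 0: v0=D3 v1=D4 (P8)
bar 1: v0=C3 v1=C4 (P8)
bar 2: v0=E3 v1=G3 (m3)
bar 3: v0=D3 v1=D4 (P8)
bar 4: v0=E3 v1=C4 (m6)
bar 5: v0=G3 v1=D4 (P5)
bar 6: v0=C3 v1=A3 (M6)
bar 7: v0=D3 v1=D4 (P8)
  R1 @ bar1.0: D3/D4 P8 -> C3/C4 P8 similar
  R1 @ bar5.0: E3/B3 P5 -> G3/D4 P5 similar
  R7 @ bar6.0: G4->A3 leap 10st
  R1 @ bar7.0: C3/C4 P8 -> D3/D4 P8 similar

No (4 violations)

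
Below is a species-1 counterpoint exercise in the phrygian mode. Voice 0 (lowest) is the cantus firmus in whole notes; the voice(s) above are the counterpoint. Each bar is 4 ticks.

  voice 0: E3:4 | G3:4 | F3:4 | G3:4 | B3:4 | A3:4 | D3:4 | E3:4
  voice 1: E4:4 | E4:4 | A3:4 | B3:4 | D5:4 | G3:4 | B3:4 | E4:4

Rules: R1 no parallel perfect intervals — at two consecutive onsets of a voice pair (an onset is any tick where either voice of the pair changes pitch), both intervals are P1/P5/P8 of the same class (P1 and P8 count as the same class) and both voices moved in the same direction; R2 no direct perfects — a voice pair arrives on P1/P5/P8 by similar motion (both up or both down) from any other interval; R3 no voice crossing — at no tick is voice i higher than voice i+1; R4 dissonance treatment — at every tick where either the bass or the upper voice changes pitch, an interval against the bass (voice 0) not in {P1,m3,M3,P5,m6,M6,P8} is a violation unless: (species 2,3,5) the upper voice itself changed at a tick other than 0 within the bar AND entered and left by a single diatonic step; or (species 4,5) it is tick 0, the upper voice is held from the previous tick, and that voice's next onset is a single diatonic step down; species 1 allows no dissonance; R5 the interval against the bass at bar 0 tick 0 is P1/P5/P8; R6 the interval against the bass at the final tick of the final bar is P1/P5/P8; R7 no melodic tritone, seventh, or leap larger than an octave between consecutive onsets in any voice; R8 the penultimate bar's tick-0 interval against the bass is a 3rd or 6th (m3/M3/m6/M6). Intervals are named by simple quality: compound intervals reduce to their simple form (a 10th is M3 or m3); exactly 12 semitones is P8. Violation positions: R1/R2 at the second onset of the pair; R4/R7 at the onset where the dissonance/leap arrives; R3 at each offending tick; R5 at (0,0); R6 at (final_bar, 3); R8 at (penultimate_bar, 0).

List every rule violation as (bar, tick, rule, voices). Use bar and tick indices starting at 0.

(4, 0, R7, (1,))
(5, 0, R3, (0, 1))
(5, 0, R4, (0, 1))
(5, 0, R7, (1,))
(5, 1, R3, (0, 1))
(5, 2, R3, (0, 1))
(5, 3, R3, (0, 1))
(7, 0, R2, (0, 1))

bar 0: v0=E3 v1=E4 downbeat P8
bar 1: v0=G3 v1=E4 downbeat M6
bar 2: v0=F3 v1=A3 downbeat M3
bar 3: v0=G3 v1=B3 downbeat M3
bar 4: v0=B3 v1=D5 downbeat m3
bar 5: v0=A3 v1=G3 downbeat M2
bar 6: v0=D3 v1=B3 downbeat M6
bar 7: v0=E3 v1=E4 downbeat P8
  -> R7 @ bar 4 tick 0 v(1,): B3->D5 leap 15st
  -> R3 @ bar 5 tick 0 v(0, 1): A3 above G3
  -> R4 @ bar 5 tick 0 v(0, 1): A3/G3 M2 untreated
  -> R7 @ bar 5 tick 0 v(1,): D5->G3 leap 19st
  -> R3 @ bar 5 tick 1 v(0, 1): A3 above G3
  -> R3 @ bar 5 tick 2 v(0, 1): A3 above G3
  -> R3 @ bar 5 tick 3 v(0, 1): A3 above G3
  -> R2 @ bar 7 tick 0 v(0, 1): D3/B3 M6 -> E3/E4 P8 similar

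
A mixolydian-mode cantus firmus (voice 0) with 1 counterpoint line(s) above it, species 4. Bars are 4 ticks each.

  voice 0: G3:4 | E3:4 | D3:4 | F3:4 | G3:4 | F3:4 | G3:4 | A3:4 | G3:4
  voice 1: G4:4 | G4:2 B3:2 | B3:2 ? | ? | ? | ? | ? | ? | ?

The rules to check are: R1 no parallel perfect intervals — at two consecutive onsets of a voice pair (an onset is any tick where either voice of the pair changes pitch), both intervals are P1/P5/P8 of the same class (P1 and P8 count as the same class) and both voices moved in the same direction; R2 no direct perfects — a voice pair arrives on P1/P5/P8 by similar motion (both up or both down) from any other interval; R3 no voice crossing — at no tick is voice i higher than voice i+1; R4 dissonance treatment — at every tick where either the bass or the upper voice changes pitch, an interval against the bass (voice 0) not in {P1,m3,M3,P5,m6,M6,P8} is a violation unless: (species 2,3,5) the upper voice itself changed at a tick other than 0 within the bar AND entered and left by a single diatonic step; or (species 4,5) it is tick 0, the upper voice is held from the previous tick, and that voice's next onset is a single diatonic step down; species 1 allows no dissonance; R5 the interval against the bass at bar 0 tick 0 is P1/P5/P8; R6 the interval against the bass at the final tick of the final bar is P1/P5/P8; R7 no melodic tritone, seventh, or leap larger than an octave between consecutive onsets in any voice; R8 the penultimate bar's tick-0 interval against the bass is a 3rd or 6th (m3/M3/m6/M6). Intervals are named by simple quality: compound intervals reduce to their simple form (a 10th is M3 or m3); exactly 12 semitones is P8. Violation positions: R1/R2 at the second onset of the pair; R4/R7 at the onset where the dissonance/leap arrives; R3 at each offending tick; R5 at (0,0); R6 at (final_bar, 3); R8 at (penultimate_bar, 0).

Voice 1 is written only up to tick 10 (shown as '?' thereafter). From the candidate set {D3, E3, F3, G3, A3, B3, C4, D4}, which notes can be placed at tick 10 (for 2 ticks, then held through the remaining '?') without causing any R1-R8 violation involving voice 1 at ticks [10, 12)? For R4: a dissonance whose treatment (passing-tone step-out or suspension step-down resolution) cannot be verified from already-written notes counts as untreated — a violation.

{A3, B3, D3, D4}

D3: legal
E3: violates R4
F3: violates R7
G3: violates R4
A3: legal
B3: legal
C4: violates R4
D4: legal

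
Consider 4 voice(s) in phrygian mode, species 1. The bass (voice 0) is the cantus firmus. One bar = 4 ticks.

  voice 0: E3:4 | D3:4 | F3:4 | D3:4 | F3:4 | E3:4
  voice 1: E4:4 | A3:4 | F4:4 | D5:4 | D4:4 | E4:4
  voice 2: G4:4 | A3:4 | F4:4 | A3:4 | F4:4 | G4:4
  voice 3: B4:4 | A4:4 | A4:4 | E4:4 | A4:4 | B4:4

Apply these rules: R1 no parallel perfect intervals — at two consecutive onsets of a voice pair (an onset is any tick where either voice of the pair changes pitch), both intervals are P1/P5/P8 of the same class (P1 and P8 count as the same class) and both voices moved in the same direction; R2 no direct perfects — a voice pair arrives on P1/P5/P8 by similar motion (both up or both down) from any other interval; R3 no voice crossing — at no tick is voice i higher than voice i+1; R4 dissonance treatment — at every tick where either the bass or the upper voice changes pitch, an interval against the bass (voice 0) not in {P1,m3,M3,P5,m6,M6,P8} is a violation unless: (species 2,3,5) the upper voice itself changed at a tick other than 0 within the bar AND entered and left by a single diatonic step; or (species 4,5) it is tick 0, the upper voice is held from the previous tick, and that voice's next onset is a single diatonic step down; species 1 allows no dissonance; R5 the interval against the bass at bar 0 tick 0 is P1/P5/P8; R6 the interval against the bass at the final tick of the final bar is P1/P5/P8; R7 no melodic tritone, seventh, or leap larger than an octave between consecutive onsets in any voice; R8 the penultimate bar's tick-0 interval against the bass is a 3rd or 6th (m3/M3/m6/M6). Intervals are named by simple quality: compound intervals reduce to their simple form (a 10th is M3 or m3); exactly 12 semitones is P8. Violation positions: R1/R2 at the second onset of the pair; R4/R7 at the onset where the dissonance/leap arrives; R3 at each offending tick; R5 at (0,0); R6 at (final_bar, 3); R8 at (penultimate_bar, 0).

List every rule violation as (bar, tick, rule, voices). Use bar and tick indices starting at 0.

bar 0: v0=E3 v1=E4 v2=G4 v3=B4 downbeat P5
bar 1: v0=D3 v1=A3 v2=A3 v3=A4 downbeat P5
bar 2: v0=F3 v1=F4 v2=F4 v3=A4 downbeat M3
bar 3: v0=D3 v1=D5 v2=A3 v3=E4 downbeat M2
bar 4: v0=F3 v1=D4 v2=F4 v3=A4 downbeat M3
bar 5: v0=E3 v1=E4 v2=G4 v3=B4 downbeat P5
  -> R5 @ bar 0 tick 0 v(0, 2): opens on m3
  -> R1 @ bar 1 tick 0 v(0, 3): E3/B4 P5 -> D3/A4 P5 similar
  -> R2 @ bar 1 tick 0 v(0, 1): E3/E4 P8 -> D3/A3 P5 similar
  -> R2 @ bar 1 tick 0 v(0, 2): E3/G4 m3 -> D3/A3 P5 similar
  -> R2 @ bar 1 tick 0 v(1, 2): E4/G4 m3 -> A3/A3 P1 similar
  -> R2 @ bar 1 tick 0 v(1, 3): E4/B4 P5 -> A3/A4 P8 similar
  -> R2 @ bar 1 tick 0 v(2, 3): G4/B4 M3 -> A3/A4 P8 similar
  -> R7 @ bar 1 tick 0 v(2,): G4->A3 leap 10st
  -> R1 @ bar 2 tick 0 v(1, 2): A3/A3 P1 -> F4/F4 P1 similar
  -> R2 @ bar 2 tick 0 v(0, 1): D3/A3 P5 -> F3/F4 P8 similar
  -> R2 @ bar 2 tick 0 v(0, 2): D3/A3 P5 -> F3/F4 P8 similar
  -> R2 @ bar 3 tick 0 v(0, 2): F3/F4 P8 -> D3/A3 P5 similar
  -> R2 @ bar 3 tick 0 v(2, 3): F4/A4 M3 -> A3/E4 P5 similar
  -> R3 @ bar 3 tick 0 v(1, 2): D5 above A3
  -> R4 @ bar 3 tick 0 v(0, 3): D3/E4 M2 untreated
  -> R3 @ bar 3 tick 1 v(1, 2): D5 above A3
  -> R3 @ bar 3 tick 2 v(1, 2): D5 above A3
  -> R3 @ bar 3 tick 3 v(1, 2): D5 above A3
  -> R2 @ bar 4 tick 0 v(0, 2): D3/A3 P5 -> F3/F4 P8 similar
  -> R8 @ bar 4 tick 0 v(0, 2): penult P8 not 3rd/6th
  -> R1 @ bar 5 tick 0 v(1, 3): D4/A4 P5 -> E4/B4 P5 similar
  -> R6 @ bar 5 tick 3 v(0, 2): closes on m3

(0, 0, R5, (0, 2))
(1, 0, R1, (0, 3))
(1, 0, R2, (0, 1))
(1, 0, R2, (0, 2))
(1, 0, R2, (1, 2))
(1, 0, R2, (1, 3))
(1, 0, R2, (2, 3))
(1, 0, R7, (2,))
(2, 0, R1, (1, 2))
(2, 0, R2, (0, 1))
(2, 0, R2, (0, 2))
(3, 0, R2, (0, 2))
(3, 0, R2, (2, 3))
(3, 0, R3, (1, 2))
(3, 0, R4, (0, 3))
(3, 1, R3, (1, 2))
(3, 2, R3, (1, 2))
(3, 3, R3, (1, 2))
(4, 0, R2, (0, 2))
(4, 0, R8, (0, 2))
(5, 0, R1, (1, 3))
(5, 3, R6, (0, 2))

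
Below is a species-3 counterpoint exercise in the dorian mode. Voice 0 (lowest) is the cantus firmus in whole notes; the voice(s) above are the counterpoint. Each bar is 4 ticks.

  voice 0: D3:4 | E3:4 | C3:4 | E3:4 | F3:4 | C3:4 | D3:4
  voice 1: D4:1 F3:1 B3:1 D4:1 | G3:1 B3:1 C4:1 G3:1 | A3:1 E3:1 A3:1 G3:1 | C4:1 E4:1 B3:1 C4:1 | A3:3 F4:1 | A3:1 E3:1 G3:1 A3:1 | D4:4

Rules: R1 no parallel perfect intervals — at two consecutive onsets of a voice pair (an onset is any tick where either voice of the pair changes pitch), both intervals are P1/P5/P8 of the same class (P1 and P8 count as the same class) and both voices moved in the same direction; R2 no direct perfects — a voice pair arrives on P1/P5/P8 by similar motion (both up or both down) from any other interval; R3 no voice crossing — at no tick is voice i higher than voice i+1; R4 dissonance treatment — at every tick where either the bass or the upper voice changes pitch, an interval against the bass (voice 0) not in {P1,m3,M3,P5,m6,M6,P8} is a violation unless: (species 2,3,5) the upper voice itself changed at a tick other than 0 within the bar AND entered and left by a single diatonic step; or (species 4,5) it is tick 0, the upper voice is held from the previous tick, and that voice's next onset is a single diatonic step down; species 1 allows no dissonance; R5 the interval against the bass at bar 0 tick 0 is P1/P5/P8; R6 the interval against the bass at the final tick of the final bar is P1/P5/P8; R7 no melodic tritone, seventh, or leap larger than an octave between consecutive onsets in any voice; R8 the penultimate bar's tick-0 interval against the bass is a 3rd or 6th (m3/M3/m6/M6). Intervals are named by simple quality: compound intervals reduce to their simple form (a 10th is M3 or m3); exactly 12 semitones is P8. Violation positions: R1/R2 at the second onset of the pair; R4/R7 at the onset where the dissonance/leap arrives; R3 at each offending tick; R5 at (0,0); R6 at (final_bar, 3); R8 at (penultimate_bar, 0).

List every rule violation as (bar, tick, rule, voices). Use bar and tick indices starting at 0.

bar 0: v0=D3 v1=D4 downbeat P8
bar 1: v0=E3 v1=G3 downbeat m3
bar 2: v0=C3 v1=A3 downbeat M6
bar 3: v0=E3 v1=C4 downbeat m6
bar 4: v0=F3 v1=A3 downbeat M3
bar 5: v0=C3 v1=A3 downbeat M6
bar 6: v0=D3 v1=D4 downbeat P8
  -> R7 @ bar 0 tick 2 v(1,): F3->B3 leap 6st
  -> R2 @ bar 6 tick 0 v(0, 1): C3/A3 M6 -> D3/D4 P8 similar

(0, 2, R7, (1,))
(6, 0, R2, (0, 1))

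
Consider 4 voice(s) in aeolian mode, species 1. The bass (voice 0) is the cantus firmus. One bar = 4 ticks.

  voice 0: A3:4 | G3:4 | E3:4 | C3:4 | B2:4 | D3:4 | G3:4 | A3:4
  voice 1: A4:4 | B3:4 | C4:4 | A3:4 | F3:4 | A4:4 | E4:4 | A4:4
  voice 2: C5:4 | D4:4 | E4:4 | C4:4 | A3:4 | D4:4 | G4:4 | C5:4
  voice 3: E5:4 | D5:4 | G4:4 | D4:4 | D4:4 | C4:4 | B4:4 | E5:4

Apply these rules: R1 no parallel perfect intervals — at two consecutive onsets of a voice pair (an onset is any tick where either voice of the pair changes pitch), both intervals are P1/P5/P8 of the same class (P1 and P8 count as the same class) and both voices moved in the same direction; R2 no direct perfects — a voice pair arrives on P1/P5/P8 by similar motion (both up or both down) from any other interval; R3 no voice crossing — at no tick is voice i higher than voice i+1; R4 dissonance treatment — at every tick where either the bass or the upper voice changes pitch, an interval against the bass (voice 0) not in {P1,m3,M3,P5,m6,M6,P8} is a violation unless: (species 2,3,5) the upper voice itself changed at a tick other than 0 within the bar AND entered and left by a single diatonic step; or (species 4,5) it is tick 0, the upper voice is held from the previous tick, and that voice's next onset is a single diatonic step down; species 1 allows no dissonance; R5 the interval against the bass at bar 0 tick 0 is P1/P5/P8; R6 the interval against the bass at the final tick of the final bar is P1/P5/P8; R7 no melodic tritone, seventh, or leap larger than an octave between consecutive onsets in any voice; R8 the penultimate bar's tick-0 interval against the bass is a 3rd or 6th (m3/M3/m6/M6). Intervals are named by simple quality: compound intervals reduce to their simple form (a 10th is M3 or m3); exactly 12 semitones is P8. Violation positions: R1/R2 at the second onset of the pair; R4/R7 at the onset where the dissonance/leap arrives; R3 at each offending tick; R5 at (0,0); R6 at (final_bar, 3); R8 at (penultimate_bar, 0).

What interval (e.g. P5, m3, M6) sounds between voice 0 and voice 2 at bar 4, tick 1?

voice 0=B2 voice 2=A3 -> m7

m7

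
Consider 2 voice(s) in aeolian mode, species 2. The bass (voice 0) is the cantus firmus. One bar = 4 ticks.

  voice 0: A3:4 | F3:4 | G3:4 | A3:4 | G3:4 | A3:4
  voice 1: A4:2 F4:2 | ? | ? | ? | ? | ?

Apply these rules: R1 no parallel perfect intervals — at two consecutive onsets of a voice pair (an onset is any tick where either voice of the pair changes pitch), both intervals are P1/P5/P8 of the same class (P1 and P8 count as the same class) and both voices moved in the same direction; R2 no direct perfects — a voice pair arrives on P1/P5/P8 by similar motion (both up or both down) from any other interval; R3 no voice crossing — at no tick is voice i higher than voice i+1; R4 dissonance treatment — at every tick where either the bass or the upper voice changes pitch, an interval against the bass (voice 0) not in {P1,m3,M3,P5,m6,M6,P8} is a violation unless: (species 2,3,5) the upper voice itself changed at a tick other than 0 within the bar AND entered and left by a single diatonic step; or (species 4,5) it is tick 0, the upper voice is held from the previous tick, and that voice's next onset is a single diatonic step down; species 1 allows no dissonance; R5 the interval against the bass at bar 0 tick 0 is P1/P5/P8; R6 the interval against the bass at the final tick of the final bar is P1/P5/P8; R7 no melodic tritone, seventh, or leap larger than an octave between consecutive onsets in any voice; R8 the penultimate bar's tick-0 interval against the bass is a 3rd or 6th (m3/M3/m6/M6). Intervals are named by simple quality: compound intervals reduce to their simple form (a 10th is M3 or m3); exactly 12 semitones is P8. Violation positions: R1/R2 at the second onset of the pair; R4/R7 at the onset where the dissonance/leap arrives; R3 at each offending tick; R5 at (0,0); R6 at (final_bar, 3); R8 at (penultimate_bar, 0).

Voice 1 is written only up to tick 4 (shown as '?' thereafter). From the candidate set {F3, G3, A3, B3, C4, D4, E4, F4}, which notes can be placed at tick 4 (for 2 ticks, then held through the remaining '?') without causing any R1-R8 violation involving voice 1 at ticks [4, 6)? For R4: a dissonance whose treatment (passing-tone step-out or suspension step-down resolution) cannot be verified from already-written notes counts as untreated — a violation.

{A3, D4, F4}

F3: violates R2
G3: violates R4,R7
A3: legal
B3: violates R4,R7
C4: violates R2
D4: legal
E4: violates R4
F4: legal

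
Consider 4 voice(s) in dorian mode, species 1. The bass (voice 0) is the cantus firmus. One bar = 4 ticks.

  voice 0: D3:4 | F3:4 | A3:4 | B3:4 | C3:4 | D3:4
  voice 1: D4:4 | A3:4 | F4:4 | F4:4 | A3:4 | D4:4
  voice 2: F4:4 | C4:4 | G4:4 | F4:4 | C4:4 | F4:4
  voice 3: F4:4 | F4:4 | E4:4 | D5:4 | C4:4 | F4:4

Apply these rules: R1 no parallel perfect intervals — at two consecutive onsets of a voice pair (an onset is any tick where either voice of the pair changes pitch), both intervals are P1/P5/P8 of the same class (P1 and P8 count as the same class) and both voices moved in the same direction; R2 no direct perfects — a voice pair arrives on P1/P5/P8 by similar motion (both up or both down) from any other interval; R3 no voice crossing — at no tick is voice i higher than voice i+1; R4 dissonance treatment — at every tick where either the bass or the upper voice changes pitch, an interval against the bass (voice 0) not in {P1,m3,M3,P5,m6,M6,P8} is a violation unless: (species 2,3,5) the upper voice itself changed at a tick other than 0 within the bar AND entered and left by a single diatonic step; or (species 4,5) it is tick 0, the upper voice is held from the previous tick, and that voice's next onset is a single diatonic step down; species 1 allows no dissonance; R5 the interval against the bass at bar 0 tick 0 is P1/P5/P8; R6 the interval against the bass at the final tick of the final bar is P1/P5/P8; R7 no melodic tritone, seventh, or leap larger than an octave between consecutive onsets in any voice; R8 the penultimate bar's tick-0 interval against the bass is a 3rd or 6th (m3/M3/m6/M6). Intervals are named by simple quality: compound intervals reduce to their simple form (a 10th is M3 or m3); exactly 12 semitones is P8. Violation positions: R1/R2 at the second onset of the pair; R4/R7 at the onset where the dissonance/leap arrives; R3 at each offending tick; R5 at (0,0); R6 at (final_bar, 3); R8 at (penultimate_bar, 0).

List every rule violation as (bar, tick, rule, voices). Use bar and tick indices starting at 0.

(0, 0, R5, (0, 2))
(0, 0, R5, (0, 3))
(2, 0, R3, (2, 3))
(2, 0, R4, (0, 2))
(2, 1, R3, (2, 3))
(2, 2, R3, (2, 3))
(2, 3, R3, (2, 3))
(3, 0, R4, (0, 1))
(3, 0, R4, (0, 2))
(3, 0, R7, (3,))
(4, 0, R2, (0, 2))
(4, 0, R2, (0, 3))
(4, 0, R2, (2, 3))
(4, 0, R7, (0,))
(4, 0, R7, (3,))
(4, 0, R8, (0, 2))
(4, 0, R8, (0, 3))
(5, 0, R1, (2, 3))
(5, 0, R2, (0, 1))
(5, 3, R6, (0, 2))
(5, 3, R6, (0, 3))

bar 0: v0=D3 v1=D4 v2=F4 v3=F4 downbeat m3
bar 1: v0=F3 v1=A3 v2=C4 v3=F4 downbeat P8
bar 2: v0=A3 v1=F4 v2=G4 v3=E4 downbeat P5
bar 3: v0=B3 v1=F4 v2=F4 v3=D5 downbeat m3
bar 4: v0=C3 v1=A3 v2=C4 v3=C4 downbeat P8
bar 5: v0=D3 v1=D4 v2=F4 v3=F4 downbeat m3
  -> R5 @ bar 0 tick 0 v(0, 2): opens on m3
  -> R5 @ bar 0 tick 0 v(0, 3): opens on m3
  -> R3 @ bar 2 tick 0 v(2, 3): G4 above E4
  -> R4 @ bar 2 tick 0 v(0, 2): A3/G4 m7 untreated
  -> R3 @ bar 2 tick 1 v(2, 3): G4 above E4
  -> R3 @ bar 2 tick 2 v(2, 3): G4 above E4
  -> R3 @ bar 2 tick 3 v(2, 3): G4 above E4
  -> R4 @ bar 3 tick 0 v(0, 1): B3/F4 TT untreated
  -> R4 @ bar 3 tick 0 v(0, 2): B3/F4 TT untreated
  -> R7 @ bar 3 tick 0 v(3,): E4->D5 leap 10st
  -> R2 @ bar 4 tick 0 v(0, 2): B3/F4 TT -> C3/C4 P8 similar
  -> R2 @ bar 4 tick 0 v(0, 3): B3/D5 m3 -> C3/C4 P8 similar
  -> R2 @ bar 4 tick 0 v(2, 3): F4/D5 M6 -> C4/C4 P1 similar
  -> R7 @ bar 4 tick 0 v(0,): B3->C3 leap 11st
  -> R7 @ bar 4 tick 0 v(3,): D5->C4 leap 14st
  -> R8 @ bar 4 tick 0 v(0, 2): penult P8 not 3rd/6th
  -> R8 @ bar 4 tick 0 v(0, 3): penult P8 not 3rd/6th
  -> R1 @ bar 5 tick 0 v(2, 3): C4/C4 P1 -> F4/F4 P1 similar
  -> R2 @ bar 5 tick 0 v(0, 1): C3/A3 M6 -> D3/D4 P8 similar
  -> R6 @ bar 5 tick 3 v(0, 2): closes on m3
  -> R6 @ bar 5 tick 3 v(0, 3): closes on m3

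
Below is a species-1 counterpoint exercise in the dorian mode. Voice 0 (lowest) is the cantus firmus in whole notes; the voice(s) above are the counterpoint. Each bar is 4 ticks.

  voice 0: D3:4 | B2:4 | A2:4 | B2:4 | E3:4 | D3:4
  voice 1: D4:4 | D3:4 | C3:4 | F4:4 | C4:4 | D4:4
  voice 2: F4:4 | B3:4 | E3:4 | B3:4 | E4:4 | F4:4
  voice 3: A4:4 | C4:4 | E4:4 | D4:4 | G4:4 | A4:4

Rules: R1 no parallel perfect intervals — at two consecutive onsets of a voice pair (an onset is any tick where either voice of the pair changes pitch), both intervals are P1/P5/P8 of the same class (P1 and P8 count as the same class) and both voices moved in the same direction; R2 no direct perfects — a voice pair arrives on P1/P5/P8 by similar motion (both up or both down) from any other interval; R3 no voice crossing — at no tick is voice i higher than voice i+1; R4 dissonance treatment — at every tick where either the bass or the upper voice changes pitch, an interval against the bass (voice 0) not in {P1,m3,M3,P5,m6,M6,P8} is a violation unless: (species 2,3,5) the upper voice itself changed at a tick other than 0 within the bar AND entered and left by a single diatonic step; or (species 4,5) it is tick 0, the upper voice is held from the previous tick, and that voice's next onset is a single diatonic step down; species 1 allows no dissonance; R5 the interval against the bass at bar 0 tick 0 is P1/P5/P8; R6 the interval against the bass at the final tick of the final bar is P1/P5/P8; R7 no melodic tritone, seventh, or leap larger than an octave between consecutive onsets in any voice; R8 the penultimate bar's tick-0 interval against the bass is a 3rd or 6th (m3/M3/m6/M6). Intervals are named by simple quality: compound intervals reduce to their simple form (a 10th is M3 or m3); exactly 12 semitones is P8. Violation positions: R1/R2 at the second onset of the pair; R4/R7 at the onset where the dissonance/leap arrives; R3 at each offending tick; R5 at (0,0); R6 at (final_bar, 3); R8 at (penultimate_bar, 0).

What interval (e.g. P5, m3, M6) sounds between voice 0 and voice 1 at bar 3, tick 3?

TT

voice 0=B2 voice 1=F4 -> TT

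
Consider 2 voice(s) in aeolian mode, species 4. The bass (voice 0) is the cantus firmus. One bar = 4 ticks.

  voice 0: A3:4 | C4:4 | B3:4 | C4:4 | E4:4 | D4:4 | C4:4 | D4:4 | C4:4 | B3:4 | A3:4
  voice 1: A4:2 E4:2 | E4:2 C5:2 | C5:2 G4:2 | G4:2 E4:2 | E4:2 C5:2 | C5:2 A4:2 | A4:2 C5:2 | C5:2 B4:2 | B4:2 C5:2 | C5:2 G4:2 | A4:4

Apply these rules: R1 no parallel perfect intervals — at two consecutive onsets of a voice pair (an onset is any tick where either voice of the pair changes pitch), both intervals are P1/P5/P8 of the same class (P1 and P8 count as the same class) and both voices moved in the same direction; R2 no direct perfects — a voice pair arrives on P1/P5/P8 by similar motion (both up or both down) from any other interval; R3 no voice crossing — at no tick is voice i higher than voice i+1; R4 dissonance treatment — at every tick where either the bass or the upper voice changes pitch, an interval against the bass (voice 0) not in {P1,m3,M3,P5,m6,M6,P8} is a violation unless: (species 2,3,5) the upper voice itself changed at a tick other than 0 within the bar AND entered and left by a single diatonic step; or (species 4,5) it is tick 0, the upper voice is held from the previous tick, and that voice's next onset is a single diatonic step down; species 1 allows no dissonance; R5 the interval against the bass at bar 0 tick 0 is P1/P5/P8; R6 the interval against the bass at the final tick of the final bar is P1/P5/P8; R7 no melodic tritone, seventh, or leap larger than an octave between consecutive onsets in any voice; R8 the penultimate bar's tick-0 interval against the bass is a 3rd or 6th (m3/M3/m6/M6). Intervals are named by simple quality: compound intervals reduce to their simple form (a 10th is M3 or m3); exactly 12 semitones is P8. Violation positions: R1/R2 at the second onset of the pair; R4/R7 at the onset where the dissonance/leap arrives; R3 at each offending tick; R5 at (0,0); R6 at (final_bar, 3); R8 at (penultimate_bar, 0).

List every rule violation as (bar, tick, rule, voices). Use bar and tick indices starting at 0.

(2, 0, R4, (0, 1))
(5, 0, R4, (0, 1))
(8, 0, R4, (0, 1))
(9, 0, R4, (0, 1))
(9, 0, R8, (0, 1))

bar 0: v0=A3 v1=A4 downbeat P8
bar 1: v0=C4 v1=E4 downbeat M3
bar 2: v0=B3 v1=C5 downbeat m2
bar 3: v0=C4 v1=G4 downbeat P5
bar 4: v0=E4 v1=E4 downbeat P1
bar 5: v0=D4 v1=C5 downbeat m7
bar 6: v0=C4 v1=A4 downbeat M6
bar 7: v0=D4 v1=C5 downbeat m7
bar 8: v0=C4 v1=B4 downbeat M7
bar 9: v0=B3 v1=C5 downbeat m2
bar 10: v0=A3 v1=A4 downbeat P8
  -> R4 @ bar 2 tick 0 v(0, 1): B3/C5 m2 untreated
  -> R4 @ bar 5 tick 0 v(0, 1): D4/C5 m7 untreated
  -> R4 @ bar 8 tick 0 v(0, 1): C4/B4 M7 untreated
  -> R4 @ bar 9 tick 0 v(0, 1): B3/C5 m2 untreated
  -> R8 @ bar 9 tick 0 v(0, 1): penult m2 not 3rd/6th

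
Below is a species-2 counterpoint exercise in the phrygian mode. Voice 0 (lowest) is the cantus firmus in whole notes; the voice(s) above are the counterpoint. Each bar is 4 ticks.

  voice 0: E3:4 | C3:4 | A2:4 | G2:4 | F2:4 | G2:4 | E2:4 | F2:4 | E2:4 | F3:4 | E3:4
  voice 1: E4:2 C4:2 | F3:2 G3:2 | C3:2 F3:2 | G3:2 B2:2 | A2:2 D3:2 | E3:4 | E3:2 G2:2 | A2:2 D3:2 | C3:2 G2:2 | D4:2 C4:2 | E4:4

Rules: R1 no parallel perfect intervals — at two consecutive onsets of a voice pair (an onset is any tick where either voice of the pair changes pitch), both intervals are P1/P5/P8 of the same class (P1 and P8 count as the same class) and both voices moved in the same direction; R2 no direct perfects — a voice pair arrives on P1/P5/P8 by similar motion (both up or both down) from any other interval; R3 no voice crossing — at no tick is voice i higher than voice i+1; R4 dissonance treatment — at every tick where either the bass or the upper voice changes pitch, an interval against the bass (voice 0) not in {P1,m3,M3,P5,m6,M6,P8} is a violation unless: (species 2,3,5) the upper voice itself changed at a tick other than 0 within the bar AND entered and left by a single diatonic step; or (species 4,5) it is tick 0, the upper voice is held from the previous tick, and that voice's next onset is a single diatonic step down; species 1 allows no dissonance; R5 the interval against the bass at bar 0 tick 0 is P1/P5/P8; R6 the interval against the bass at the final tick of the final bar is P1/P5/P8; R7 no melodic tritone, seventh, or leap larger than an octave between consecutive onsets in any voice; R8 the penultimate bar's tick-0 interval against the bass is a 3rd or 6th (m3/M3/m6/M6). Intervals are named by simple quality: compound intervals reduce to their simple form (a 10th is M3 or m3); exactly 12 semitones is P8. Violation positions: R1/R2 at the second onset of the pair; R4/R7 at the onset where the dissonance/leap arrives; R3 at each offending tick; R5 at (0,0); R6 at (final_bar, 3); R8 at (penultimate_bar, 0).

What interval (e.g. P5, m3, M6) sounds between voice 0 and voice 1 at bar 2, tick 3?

m6

voice 0=A2 voice 1=F3 -> m6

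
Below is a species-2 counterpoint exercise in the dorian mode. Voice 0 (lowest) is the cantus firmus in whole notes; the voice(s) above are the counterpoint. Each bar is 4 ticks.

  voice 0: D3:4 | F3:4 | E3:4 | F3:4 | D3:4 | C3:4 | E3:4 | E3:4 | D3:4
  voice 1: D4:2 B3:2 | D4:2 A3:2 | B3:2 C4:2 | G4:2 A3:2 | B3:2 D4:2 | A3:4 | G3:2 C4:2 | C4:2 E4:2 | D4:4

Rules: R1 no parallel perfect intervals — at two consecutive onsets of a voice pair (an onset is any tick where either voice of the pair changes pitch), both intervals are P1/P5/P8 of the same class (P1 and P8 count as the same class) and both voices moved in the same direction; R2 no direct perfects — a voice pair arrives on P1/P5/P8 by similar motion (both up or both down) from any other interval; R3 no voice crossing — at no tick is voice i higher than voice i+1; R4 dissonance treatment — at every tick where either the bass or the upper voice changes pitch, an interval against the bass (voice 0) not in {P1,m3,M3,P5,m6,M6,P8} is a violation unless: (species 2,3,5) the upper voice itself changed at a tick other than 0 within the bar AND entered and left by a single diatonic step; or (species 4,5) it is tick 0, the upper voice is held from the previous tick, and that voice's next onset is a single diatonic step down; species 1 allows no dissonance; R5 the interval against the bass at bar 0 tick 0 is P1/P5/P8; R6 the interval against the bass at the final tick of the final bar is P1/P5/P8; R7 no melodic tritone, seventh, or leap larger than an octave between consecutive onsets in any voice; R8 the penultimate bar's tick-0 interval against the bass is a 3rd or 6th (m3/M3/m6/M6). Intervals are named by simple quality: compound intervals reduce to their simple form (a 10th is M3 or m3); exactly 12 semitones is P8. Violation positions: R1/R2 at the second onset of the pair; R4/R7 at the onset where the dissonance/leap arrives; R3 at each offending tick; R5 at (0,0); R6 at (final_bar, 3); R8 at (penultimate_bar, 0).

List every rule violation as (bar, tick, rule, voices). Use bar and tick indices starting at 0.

(3, 0, R4, (0, 1))
(3, 2, R7, (1,))
(8, 0, R1, (0, 1))

bar 0: v0=D3 v1=D4 downbeat P8
bar 1: v0=F3 v1=D4 downbeat M6
bar 2: v0=E3 v1=B3 downbeat P5
bar 3: v0=F3 v1=G4 downbeat M2
bar 4: v0=D3 v1=B3 downbeat M6
bar 5: v0=C3 v1=A3 downbeat M6
bar 6: v0=E3 v1=G3 downbeat m3
bar 7: v0=E3 v1=C4 downbeat m6
bar 8: v0=D3 v1=D4 downbeat P8
  -> R4 @ bar 3 tick 0 v(0, 1): F3/G4 M2 untreated
  -> R7 @ bar 3 tick 2 v(1,): G4->A3 leap 10st
  -> R1 @ bar 8 tick 0 v(0, 1): E3/E4 P8 -> D3/D4 P8 similar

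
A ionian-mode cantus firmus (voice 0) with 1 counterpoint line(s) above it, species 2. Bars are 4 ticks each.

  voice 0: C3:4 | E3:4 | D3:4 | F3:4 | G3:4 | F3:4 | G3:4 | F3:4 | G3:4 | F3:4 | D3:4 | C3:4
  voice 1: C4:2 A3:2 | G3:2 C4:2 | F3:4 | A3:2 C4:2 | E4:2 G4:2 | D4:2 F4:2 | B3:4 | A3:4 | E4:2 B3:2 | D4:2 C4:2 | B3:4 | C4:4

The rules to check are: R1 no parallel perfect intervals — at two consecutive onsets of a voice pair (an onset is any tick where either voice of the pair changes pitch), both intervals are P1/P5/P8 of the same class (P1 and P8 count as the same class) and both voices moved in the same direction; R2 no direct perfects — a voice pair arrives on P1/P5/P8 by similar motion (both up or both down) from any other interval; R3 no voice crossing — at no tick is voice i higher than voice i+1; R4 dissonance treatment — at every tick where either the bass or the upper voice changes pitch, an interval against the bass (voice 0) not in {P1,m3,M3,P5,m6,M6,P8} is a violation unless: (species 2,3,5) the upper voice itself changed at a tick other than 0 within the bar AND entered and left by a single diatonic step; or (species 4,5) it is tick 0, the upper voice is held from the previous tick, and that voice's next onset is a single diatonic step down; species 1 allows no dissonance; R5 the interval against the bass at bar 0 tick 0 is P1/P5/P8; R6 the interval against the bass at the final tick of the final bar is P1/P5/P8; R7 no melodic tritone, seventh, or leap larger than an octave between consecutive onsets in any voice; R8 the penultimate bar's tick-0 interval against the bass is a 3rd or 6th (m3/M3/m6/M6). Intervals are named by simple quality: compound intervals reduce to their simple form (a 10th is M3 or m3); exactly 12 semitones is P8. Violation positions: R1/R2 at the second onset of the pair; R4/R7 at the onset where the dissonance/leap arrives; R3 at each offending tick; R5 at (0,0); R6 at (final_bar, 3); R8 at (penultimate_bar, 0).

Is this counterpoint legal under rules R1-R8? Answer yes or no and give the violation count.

bar 0: v0=C3 v1=C4 (P8)
bar 1: v0=E3 v1=G3 (m3)
bar 2: v0=D3 v1=F3 (m3)
bar 3: v0=F3 v1=A3 (M3)
bar 4: v0=G3 v1=E4 (M6)
bar 5: v0=F3 v1=D4 (M6)
bar 6: v0=G3 v1=B3 (M3)
bar 7: v0=F3 v1=A3 (M3)
bar 8: v0=G3 v1=E4 (M6)
bar 9: v0=F3 v1=D4 (M6)
bar 10: v0=D3 v1=B3 (M6)
bar 11: v0=C3 v1=C4 (P8)
  R7 @ bar6.0: F4->B3 leap 6st

No (1 violations)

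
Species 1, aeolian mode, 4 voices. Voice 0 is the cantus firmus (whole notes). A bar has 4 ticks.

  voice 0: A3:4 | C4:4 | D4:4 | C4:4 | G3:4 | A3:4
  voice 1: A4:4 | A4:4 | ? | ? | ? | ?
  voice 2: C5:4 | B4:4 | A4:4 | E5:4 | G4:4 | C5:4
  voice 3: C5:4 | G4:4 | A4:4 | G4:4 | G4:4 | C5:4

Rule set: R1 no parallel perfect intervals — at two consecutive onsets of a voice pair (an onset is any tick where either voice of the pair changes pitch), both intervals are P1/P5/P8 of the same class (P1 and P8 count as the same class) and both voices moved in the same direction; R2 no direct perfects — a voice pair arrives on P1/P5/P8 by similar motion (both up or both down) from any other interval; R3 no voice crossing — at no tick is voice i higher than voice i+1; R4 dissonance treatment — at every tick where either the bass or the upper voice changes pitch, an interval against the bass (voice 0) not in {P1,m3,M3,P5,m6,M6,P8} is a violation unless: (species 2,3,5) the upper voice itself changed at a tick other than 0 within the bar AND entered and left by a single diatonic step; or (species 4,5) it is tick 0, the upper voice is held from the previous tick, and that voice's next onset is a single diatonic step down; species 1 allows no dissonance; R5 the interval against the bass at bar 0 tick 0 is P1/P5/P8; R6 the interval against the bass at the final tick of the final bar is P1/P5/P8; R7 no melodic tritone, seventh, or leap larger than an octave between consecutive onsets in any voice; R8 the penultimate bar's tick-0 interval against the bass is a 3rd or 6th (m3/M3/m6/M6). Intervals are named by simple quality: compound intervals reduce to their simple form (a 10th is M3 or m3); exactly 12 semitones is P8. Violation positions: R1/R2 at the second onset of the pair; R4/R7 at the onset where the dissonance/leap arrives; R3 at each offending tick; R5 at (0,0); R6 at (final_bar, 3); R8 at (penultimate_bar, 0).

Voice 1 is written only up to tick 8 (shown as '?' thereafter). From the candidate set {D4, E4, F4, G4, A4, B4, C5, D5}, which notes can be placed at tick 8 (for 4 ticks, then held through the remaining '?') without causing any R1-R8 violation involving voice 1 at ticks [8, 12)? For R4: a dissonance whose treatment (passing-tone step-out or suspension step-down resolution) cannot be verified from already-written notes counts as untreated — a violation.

D4: violates R2
E4: violates R4
F4: legal
G4: violates R4
A4: legal
B4: violates R3
C5: violates R3,R4
D5: violates R2,R3

{A4, F4}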